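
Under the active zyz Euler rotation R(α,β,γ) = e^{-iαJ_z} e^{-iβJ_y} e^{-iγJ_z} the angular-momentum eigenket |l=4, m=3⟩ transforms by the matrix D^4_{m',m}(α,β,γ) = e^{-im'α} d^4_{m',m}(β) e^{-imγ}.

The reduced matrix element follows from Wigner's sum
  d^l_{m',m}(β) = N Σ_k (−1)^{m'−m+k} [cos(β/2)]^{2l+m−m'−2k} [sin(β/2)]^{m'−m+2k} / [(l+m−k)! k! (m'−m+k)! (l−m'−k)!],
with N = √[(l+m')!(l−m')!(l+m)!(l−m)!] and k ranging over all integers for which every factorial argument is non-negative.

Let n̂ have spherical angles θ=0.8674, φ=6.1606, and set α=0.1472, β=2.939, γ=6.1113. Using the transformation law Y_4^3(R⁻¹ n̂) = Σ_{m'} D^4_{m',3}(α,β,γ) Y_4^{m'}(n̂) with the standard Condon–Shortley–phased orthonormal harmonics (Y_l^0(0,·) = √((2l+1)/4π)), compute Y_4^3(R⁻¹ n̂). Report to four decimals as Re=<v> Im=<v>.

Re=-0.1397 Im=-0.3813

Need the full column D^4_{m',3} for m'=−4..4 at α=0.1472, β=2.939, γ=6.1113.
cos(β/2)=0.101123, sin(β/2)=0.994874
d^4_{-4,3}: single k=7 term ⇒ +0.275913;  D = +0.124056+0.246451i
d^4_{-3,3}: k∈[6..7] ⇒ +0.069408 -0.959720 = -0.890312;  D = -0.512611-0.727932i
d^4_{-2,3}: k∈[5..6] ⇒ +0.011313 -0.364998 = -0.353685;  D = -0.243851-0.256183i
d^4_{-1,3}: k∈[4..5] ⇒ +0.001355 -0.078701 = -0.077346;  D = -0.060967-0.047596i
d^4_{0,3}: k∈[3..4] ⇒ +0.000123 -0.011925 = -0.011802;  D = -0.010267-0.005820i
d^4_{1,3}: k∈[2..3] ⇒ +0.000008 -0.001355 = -0.001347;  D = -0.001256-0.000485i
d^4_{2,3}: k∈[1..2] ⇒ +0.000000 -0.000117 = -0.000116;  D = -0.000114-0.000026i
d^4_{3,3}: k∈[0..1] ⇒ +0.000000 -0.000007 = -0.000007;  D = -0.000007-0.000001i
d^4_{4,3}: single k=0 term ⇒ -0.000000;  D = -0.000000+0.000000i
Y_4^{m'}(θ=0.8674,φ=6.1606) and Σ D·Y over m':
  (+0.1241+0.2465i)·(+0.1321+0.0705i)  (-0.5126-0.7279i)·(+0.3351+0.1291i)  (-0.2439-0.2562i)·(+0.3640+0.0911i)  (-0.0610-0.0476i)·(-0.0165-0.0020i)  (-0.0103-0.0058i)·(-0.3623+0.0000i)  (-0.0013-0.0005i)·(+0.0165-0.0020i)  (-0.0001-0.0000i)·(+0.3640-0.0911i)  (-0.0000-0.0000i)·(-0.3351+0.1291i)  (-0.0000+0.0000i)·(+0.1321-0.0705i)
Y_4^3(R⁻¹ n̂) = -0.139652-0.381278i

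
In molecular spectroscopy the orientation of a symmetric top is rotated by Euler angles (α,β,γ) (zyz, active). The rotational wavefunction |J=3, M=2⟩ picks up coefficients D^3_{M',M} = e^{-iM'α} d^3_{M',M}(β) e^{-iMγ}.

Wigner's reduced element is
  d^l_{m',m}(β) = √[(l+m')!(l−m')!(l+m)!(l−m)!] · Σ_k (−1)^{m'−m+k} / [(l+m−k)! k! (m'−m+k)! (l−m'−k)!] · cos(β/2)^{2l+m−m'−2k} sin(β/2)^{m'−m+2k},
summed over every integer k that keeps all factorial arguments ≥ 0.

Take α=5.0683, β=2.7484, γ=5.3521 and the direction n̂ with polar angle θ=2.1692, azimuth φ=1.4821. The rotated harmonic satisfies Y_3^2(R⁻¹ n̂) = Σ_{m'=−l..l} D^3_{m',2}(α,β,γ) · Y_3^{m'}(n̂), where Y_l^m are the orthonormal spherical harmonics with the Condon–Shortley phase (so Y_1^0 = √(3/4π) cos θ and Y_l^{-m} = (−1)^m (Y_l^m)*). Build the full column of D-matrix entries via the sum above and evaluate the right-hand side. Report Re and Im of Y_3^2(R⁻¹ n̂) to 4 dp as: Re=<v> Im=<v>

Re=-0.1953 Im=0.1147

Need the full column D^3_{m',2} for m'=−3..3 at α=5.0683, β=2.7484, γ=5.3521.
cos(β/2)=0.195332, sin(β/2)=0.980737
d^3_{-3,2}: single k=5 term ⇒ +0.434123;  D = -0.091214-0.424432i
d^3_{-2,2}: k∈[4..5] ⇒ +0.176494 -0.889848 = -0.713354;  D = -0.601496+0.383506i
d^3_{-1,2}: k∈[3..4] ⇒ +0.044464 -0.560450 = -0.515986;  D = -0.411615-0.311152i
d^3_{0,2}: k∈[2..3] ⇒ +0.007669 -0.193339 = -0.185670;  D = +0.053337-0.177844i
d^3_{1,2}: k∈[1..2] ⇒ +0.000882 -0.044464 = -0.043582;  D = +0.043492-0.002811i
d^3_{2,2}: k∈[0..1] ⇒ +0.000056 -0.007001 = -0.006946;  D = +0.002835+0.006341i
d^3_{3,2}: single k=0 term ⇒ -0.000683;  D = -0.000487+0.000479i
Y_3^{m'}(θ=2.1692,φ=1.4821) and Σ D·Y over m':
  (-0.0912-0.4244i)·(-0.0619+0.2271i)  (-0.6015+0.3835i)·(+0.3868+0.0694i)  (-0.4116-0.3112i)·(+0.0139-0.1560i)  (+0.0533-0.1778i)·(+0.2971+0.0000i)  (+0.0435-0.0028i)·(-0.0139-0.1560i)  (+0.0028+0.0063i)·(+0.3868-0.0694i)  (-0.0005+0.0005i)·(+0.0619+0.2271i)
Y_3^2(R⁻¹ n̂) = -0.195335+0.114698i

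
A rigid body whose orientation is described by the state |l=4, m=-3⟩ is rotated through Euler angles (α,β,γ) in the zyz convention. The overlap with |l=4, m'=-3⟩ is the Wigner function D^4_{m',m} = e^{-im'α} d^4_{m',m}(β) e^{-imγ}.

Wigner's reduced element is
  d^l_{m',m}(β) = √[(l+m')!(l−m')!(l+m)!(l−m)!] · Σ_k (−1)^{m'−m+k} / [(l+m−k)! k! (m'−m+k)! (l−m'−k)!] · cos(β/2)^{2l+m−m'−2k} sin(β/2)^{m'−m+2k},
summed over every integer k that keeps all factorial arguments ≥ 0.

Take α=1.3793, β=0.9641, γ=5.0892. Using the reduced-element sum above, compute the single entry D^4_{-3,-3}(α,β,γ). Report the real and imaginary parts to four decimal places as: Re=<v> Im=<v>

Re=-0.2957 Im=-0.1837

Split into d^4_{-3,-3}(β=0.9641) × two z-phases.
c=cos(0.9641/2)=0.886046, s=sin(0.9641/2)=0.463597; N=√[1·5040·1·5040]=5040.000000
Admissible k: 0..1 (factorial args all ≥0)
  k=0: (−1)^0·5040.0000/(5040)·0.8860^8·0.4636^0 = +0.379885
  k=1: (−1)^1·5040.0000/(720)·0.8860^6·0.4636^2 = -0.727976
d^4_{-3,-3}(0.9641) = +0.379885 -0.727976 = -0.348092
Phases: e^{-i·(-3)·1.3793}=-0.543406-0.839470i, e^{-i·(-3)·5.0892}=-0.904597+0.426268i ⇒ D=-0.295670-0.183704i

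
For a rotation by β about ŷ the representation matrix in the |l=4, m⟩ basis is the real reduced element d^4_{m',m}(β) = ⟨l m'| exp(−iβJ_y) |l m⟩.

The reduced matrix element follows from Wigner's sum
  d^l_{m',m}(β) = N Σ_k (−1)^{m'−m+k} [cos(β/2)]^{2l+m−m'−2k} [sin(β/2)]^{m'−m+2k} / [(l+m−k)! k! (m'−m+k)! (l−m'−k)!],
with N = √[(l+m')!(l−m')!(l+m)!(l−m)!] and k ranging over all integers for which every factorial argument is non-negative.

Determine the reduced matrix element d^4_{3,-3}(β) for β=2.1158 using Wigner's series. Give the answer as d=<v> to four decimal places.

d^4_{3,-3}(β=2.1158) via Wigner's sum:
With c≡cos(β/2)=0.490703 and s≡sin(β/2)=0.871327, N=[5040·1·1·5040]^{1/2}=5040.000000
k: max(0,(-3)−(3))=0 … min(4+(-3),4−(3))=1
  k=0: (−1)^6·5040.0000/(720)·0.4907^2·0.8713^6 = +0.737602
  k=1: (−1)^7·5040.0000/(5040)·0.4907^0·0.8713^8 = -0.332238
d^4_{3,-3}(2.1158) = +0.737602 -0.332238 = +0.405364

d=0.4054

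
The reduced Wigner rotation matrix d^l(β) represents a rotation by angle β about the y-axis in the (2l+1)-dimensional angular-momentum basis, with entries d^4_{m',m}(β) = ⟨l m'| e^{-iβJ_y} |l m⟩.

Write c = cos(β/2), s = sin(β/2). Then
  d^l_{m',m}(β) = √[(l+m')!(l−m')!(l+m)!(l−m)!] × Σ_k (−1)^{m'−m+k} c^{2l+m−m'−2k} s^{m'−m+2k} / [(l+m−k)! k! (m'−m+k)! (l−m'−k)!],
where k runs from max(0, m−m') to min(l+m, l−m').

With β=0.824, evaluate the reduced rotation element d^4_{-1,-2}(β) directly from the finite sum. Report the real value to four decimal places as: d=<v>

d^4_{-1,-2}(β=0.824) via Wigner's sum:
c=cos(0.824/2)=0.916322, s=sin(0.824/2)=0.400443; N=√[6·120·2·720]=1018.233765
Admissible k: 0..2 (factorial args all ≥0)
  k=0: (−1)^1·1018.2338/(240)·0.9163^7·0.4004^1 = -0.921537
  k=1: (−1)^2·1018.2338/(48)·0.9163^5·0.4004^3 = +0.879970
  k=2: (−1)^3·1018.2338/(72)·0.9163^3·0.4004^5 = -0.112037
d^4_{-1,-2}(0.824) = -0.921537 +0.879970 -0.112037 = -0.153604

d=-0.1536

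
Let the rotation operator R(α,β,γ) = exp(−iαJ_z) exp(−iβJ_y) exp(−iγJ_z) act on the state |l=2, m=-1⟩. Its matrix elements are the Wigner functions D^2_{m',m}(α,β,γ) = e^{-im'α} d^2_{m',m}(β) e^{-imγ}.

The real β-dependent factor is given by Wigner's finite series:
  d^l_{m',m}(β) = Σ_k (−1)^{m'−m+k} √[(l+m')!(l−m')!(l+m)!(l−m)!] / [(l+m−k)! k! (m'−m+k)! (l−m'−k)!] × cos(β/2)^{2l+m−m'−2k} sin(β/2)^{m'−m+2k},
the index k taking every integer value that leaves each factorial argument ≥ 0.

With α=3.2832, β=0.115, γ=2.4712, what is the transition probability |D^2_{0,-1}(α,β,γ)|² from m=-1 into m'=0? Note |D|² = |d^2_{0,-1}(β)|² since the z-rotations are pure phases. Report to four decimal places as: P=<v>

Split into d^2_{0,-1}(β=0.115) × two z-phases.
With c≡cos(β/2)=0.998347 and s≡sin(β/2)=0.057468, N=[2·2·1·6]^{1/2}=4.898979
The bounds max(0,m−m')=0 and min(l+m,l−m')=1 give 2 terms
  k=0: (−1)^1·4.8990/(2)·0.9983^3·0.0575^1 = -0.140071
  k=1: (−1)^2·4.8990/(2)·0.9983^1·0.0575^3 = +0.000464
d^2_{0,-1}(0.115) = -0.140071 +0.000464 = -0.139607
|D^2_{0,-1}|² = |d^2_{0,-1}(β)|² = (-0.139607)² = 0.019490 (the z-rotation phases have unit modulus)

P=0.0195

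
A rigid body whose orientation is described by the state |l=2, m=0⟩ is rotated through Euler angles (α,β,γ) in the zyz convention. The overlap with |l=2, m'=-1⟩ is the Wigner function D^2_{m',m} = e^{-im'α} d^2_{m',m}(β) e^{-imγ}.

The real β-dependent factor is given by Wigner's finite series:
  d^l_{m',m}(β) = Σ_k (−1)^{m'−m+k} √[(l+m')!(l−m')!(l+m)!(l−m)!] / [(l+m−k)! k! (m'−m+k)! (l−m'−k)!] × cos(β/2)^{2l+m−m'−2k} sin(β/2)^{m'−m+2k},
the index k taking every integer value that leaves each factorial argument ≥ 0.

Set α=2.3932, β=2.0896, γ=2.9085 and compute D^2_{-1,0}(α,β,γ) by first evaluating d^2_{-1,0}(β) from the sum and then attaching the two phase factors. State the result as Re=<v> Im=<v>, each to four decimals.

First d^2_{-1,0}(β=2.0896), then the phase factors e^{-i(-1)α} and e^{-i(0)γ}:
Half-angle: c=0.502075, s=0.864824. N=√(1·6·2·2)=4.898979
k∈{1,2} keeps every argument non-negative
  k=1: (−1)^0·4.8990/(2)·0.5021^3·0.8648^1 = +0.268108
  k=2: (−1)^1·4.8990/(2)·0.5021^1·0.8648^3 = -0.795477
d^2_{-1,0}(2.0896) = +0.268108 -0.795477 = -0.527369
D = (-0.732784+0.680462i)·(-0.527369)·(+1.000000+0.000000i) = +0.386448-0.358855i

Re=0.3864 Im=-0.3589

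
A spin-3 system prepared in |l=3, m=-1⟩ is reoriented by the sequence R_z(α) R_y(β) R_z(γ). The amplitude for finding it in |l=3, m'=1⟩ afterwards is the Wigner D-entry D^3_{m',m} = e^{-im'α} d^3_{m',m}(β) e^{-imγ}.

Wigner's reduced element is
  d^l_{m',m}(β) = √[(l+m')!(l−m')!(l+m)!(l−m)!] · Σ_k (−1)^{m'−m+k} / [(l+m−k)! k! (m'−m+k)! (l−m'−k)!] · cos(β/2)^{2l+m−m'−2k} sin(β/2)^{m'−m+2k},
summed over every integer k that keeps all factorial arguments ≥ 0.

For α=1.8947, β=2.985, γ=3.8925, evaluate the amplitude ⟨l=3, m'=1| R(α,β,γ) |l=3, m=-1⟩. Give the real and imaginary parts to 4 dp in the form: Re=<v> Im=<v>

Split into d^3_{1,-1}(β=2.985) × two z-phases.
With c≡cos(β/2)=0.078216 and s≡sin(β/2)=0.996936, N=[24·2·2·24]^{1/2}=48.000000
Admissible k: 0..2 (factorial args all ≥0)
  k=0: (−1)^2·48.0000/(8)·0.0782^4·0.9969^2 = +0.000223
  k=1: (−1)^3·48.0000/(6)·0.0782^2·0.9969^4 = -0.048345
  k=2: (−1)^4·48.0000/(48)·0.0782^0·0.9969^6 = +0.981759
d^3_{1,-1}(2.985) = +0.000223 -0.048345 +0.981759 = +0.933636
D = (-0.318270-0.948000i)·(+0.933636)·(-0.731070-0.682302i) = -0.386661+0.849806i

Re=-0.3867 Im=0.8498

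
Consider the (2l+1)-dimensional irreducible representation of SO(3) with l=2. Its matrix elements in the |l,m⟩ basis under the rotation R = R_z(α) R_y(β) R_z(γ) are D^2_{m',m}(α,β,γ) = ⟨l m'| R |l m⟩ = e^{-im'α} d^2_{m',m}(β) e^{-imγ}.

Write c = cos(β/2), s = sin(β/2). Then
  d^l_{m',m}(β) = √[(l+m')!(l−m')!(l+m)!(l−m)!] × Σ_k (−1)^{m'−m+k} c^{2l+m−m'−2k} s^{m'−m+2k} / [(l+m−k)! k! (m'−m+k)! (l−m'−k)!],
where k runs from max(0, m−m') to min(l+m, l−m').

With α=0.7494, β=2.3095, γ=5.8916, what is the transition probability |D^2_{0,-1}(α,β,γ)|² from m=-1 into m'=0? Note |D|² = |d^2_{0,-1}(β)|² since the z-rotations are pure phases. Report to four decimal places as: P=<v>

D^2_{0,-1}(0.7494,2.3095,5.8916) = e^{-i·0·0.7494}·d^2_{0,-1}(2.3095)·e^{-i·-1·5.8916}. Compute d first:
With c≡cos(β/2)=0.404147 and s≡sin(β/2)=0.914694, N=[2·2·1·6]^{1/2}=4.898979
The bounds max(0,m−m')=0 and min(l+m,l−m')=1 give 2 terms
  k=0: (−1)^1·4.8990/(2)·0.4041^3·0.9147^1 = -0.147901
  k=1: (−1)^2·4.8990/(2)·0.4041^1·0.9147^3 = +0.757605
d^2_{0,-1}(2.3095) = -0.147901 +0.757605 = +0.609704
|D^2_{0,-1}|² = |d^2_{0,-1}(β)|² = (+0.609704)² = 0.371739 (the z-rotation phases have unit modulus)

P=0.3717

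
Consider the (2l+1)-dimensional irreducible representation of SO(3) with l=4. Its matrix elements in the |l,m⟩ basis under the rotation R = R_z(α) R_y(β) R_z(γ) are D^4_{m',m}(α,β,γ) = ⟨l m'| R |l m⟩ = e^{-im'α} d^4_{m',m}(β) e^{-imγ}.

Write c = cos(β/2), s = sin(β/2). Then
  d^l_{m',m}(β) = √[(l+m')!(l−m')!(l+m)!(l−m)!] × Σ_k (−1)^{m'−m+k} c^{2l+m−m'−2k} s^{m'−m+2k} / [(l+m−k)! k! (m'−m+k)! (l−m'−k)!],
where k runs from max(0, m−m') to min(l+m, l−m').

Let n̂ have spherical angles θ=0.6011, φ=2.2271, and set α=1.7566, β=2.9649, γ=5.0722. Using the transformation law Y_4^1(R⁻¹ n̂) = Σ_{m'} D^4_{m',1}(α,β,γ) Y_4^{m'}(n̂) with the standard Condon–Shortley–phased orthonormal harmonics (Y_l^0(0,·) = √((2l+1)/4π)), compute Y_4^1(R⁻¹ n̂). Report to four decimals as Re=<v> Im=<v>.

Need the full column D^4_{m',1} for m'=−4..4 at α=1.7566, β=2.9649, γ=5.0722.
cos(β/2)=0.088231, sin(β/2)=0.996100
d^4_{-4,1}: single k=5 term ⇒ +0.005041;  D = -0.001886+0.004675i
d^4_{-3,1}: k∈[4..5] ⇒ +0.000789 -0.060358 = -0.059569;  D = -0.058410-0.011694i
d^4_{-2,1}: k∈[3..5] ⇒ +0.000075 -0.014289 +0.364234 = +0.350020;  D = +0.004129-0.349996i
d^4_{-1,1}: k∈[2..5] ⇒ +0.000005 -0.001790 +0.114066 -0.969223 = -0.856942;  D = +0.844001-0.148363i
d^4_{0,1}: k∈[1..4] ⇒ +0.000000 -0.000142 +0.018074 -0.383936 = -0.366004;  D = -0.128869-0.342566i
d^4_{1,1}: k∈[0..3] ⇒ +0.000000 -0.000007 +0.001790 -0.076044 = -0.074261;  D = -0.063479+0.038537i
d^4_{2,1}: k∈[0..2] ⇒ -0.000000 +0.000112 -0.009526 = -0.009414;  D = +0.006288+0.007006i
d^4_{3,1}: k∈[0..1] ⇒ +0.000004 -0.000789 = -0.000786;  D = +0.000478-0.000624i
d^4_{4,1}: single k=0 term ⇒ -0.000040;  D = -0.000035-0.000018i
Y_4^{m'}(θ=0.6011,φ=2.2271) and Σ D·Y over m':
  (-0.0019+0.0047i)·(-0.0394-0.0224i)  (-0.0584-0.0117i)·(+0.1721-0.0724i)  (+0.0041-0.3500i)·(-0.1028+0.3891i)  (+0.8440-0.1484i)·(-0.2371-0.3079i)  (-0.1289-0.3426i)·(-0.1283+0.0000i)  (-0.0635+0.0385i)·(+0.2371-0.3079i)  (+0.0063+0.0070i)·(-0.1028-0.3891i)  (+0.0005-0.0006i)·(-0.1721-0.0724i)  (-0.0000-0.0000i)·(-0.0394+0.0224i)
Y_4^1(R⁻¹ n̂) = -0.105463-0.115460i

Re=-0.1055 Im=-0.1155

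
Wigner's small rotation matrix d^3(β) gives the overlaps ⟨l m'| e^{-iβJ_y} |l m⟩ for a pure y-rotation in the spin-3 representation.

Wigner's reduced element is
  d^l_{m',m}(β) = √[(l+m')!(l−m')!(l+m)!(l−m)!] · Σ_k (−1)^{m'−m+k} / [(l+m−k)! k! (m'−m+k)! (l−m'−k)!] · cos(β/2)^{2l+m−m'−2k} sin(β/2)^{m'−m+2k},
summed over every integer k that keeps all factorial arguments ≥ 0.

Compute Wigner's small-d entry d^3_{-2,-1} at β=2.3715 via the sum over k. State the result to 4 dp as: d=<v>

d^3_{-2,-1}(β=2.3715) via Wigner's sum:
c=cos(2.3715/2)=0.375602, s=sin(2.3715/2)=0.926781; N=√[1·120·2·24]=75.894664
k∈{1,2} keeps every argument non-negative
  k=1: (−1)^0·75.8947/(24)·0.3756^5·0.9268^1 = +0.021909
  k=2: (−1)^1·75.8947/(12)·0.3756^3·0.9268^3 = -0.266775
d^3_{-2,-1}(2.3715) = +0.021909 -0.266775 = -0.244866

d=-0.2449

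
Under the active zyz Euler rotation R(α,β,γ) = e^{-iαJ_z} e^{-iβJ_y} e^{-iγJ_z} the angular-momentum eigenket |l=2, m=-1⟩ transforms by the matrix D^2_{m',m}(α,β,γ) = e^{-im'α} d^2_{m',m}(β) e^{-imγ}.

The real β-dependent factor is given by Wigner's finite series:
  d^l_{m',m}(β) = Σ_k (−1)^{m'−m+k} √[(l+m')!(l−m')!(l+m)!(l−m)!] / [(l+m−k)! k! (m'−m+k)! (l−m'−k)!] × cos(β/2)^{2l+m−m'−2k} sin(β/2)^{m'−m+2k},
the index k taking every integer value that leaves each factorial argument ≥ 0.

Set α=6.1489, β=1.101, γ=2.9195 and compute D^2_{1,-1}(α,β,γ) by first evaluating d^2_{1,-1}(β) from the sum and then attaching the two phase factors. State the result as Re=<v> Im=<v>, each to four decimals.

Re=-0.5194 Im=0.0457

D^2_{1,-1}(6.1489,1.101,2.9195) = e^{-i·1·6.1489}·d^2_{1,-1}(1.101)·e^{-i·-1·2.9195}. Compute d first:
Half-angle: c=0.852263, s=0.523113. N=√(6·1·1·6)=6.000000
Admissible k: 0..1 (factorial args all ≥0)
  k=0: (−1)^2·6.0000/(2)·0.8523^2·0.5231^2 = +0.596294
  k=1: (−1)^3·6.0000/(6)·0.8523^0·0.5231^4 = -0.074883
d^2_{1,-1}(1.101) = +0.596294 -0.074883 = +0.521411
Attach z-rotation phases: D = e^{-i(1)(6.1489)}·(+0.521411)·e^{-i(-1)(2.9195)} = -0.519402+0.045725i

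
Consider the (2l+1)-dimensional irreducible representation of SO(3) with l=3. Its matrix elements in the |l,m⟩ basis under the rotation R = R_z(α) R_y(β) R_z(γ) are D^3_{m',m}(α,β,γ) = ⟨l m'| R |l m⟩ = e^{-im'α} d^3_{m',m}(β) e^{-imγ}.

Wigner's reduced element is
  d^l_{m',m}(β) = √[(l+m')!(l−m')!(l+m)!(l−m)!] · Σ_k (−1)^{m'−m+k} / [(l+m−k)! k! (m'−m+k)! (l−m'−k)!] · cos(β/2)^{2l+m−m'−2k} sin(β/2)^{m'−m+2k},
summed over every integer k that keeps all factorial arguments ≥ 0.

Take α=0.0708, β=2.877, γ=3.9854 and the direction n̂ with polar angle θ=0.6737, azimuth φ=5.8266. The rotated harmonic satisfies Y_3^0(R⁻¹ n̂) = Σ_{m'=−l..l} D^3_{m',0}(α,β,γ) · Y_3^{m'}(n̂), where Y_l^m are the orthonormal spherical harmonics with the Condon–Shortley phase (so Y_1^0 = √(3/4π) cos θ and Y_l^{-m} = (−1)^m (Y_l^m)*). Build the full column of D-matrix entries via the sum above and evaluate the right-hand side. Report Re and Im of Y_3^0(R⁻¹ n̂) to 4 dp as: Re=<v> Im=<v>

Need the full column D^3_{m',0} for m'=−3..3 at α=0.0708, β=2.877, γ=3.9854.
cos(β/2)=0.131911, sin(β/2)=0.991262
d^3_{-3,0}: single k=3 term ⇒ +0.009998;  D = +0.009773+0.002108i
d^3_{-2,0}: k∈[2..3] ⇒ +0.001630 -0.092018 = -0.090389;  D = -0.089484-0.012756i
d^3_{-1,0}: k∈[1..3] ⇒ +0.000137 -0.023234 +0.437333 = +0.414236;  D = +0.413199+0.029303i
d^3_{0,0}: k∈[0..3] ⇒ +0.000005 -0.002678 +0.151201 -0.948702 = -0.800173;  D = -0.800173+0.000000i
d^3_{1,0}: k∈[0..2] ⇒ -0.000137 +0.023234 -0.437333 = -0.414236;  D = -0.413199+0.029303i
d^3_{2,0}: k∈[0..1] ⇒ +0.001630 -0.092018 = -0.090389;  D = -0.089484+0.012756i
d^3_{3,0}: single k=0 term ⇒ -0.009998;  D = -0.009773+0.002108i
Y_3^{m'}(θ=0.6737,φ=5.8266) and Σ D·Y over m':
  (+0.0098+0.0021i)·(+0.0202+0.0993i)  (-0.0895-0.0128i)·(+0.1900+0.2460i)  (+0.4132+0.0293i)·(+0.3717+0.1826i)  (-0.8002+0.0000i)·(+0.0157+0.0000i)  (-0.4132+0.0293i)·(-0.3717+0.1826i)  (-0.0895+0.0128i)·(+0.1900-0.2460i)  (-0.0098+0.0021i)·(-0.0202+0.0993i)
Y_3^0(R⁻¹ n̂) = +0.256143-0.000000i

Re=0.2561 Im=0.0000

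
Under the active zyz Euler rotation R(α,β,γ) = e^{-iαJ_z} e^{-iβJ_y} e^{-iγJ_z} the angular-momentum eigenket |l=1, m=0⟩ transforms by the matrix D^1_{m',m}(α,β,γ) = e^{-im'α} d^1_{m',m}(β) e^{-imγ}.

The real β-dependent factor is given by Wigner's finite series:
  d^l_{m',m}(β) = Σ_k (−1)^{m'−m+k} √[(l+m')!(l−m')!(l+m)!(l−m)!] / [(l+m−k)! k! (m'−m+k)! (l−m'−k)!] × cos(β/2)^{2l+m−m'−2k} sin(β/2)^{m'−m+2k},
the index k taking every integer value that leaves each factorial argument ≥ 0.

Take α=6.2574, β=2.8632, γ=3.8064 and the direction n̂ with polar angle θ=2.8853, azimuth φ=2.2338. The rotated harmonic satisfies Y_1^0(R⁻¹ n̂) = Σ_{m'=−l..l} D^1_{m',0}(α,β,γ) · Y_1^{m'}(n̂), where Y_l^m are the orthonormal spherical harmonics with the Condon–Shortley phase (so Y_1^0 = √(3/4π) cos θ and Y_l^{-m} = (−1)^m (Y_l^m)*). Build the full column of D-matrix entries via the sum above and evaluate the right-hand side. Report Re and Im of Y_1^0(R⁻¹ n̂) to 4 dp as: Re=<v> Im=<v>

Re=0.4328 Im=0.0000

Need the full column D^1_{m',0} for m'=−1..1 at α=6.2574, β=2.8632, γ=3.8064.
cos(β/2)=0.138747, sin(β/2)=0.990328
d^1_{-1,0}: single k=1 term ⇒ +0.194320;  D = +0.194256-0.005010i
d^1_{0,0}: k∈[0..1] ⇒ +0.019251 -0.980749 = -0.961498;  D = -0.961498+0.000000i
d^1_{1,0}: single k=0 term ⇒ -0.194320;  D = -0.194256-0.005010i
Y_1^{m'}(θ=2.8853,φ=2.2338) and Σ D·Y over m':
  (+0.1943-0.0050i)·(-0.0539-0.0690i)  (-0.9615+0.0000i)·(-0.4726+0.0000i)  (-0.1943-0.0050i)·(+0.0539-0.0690i)
Y_1^0(R⁻¹ n̂) = +0.432811+0.000000i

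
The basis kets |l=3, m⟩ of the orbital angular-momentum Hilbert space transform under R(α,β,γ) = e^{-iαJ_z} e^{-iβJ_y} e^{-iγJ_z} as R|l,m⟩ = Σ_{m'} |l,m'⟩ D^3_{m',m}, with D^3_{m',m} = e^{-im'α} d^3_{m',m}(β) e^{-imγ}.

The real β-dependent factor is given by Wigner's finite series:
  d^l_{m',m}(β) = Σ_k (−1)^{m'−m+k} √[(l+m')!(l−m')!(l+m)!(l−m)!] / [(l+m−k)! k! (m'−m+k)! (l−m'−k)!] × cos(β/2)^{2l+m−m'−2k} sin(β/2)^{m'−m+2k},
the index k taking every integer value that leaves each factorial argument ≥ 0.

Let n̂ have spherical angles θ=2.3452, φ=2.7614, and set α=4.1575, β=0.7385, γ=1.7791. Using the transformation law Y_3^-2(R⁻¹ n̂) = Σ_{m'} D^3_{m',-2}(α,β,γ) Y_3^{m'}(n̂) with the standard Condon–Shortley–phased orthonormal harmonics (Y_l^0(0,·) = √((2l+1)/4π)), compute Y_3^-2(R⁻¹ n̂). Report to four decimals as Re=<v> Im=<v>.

Re=-0.2145 Im=0.2888

Need the full column D^3_{m',-2} for m'=−3..3 at α=4.1575, β=0.7385, γ=1.7791.
cos(β/2)=0.932598, sin(β/2)=0.360916
d^3_{-3,-2}: single k=1 term ⇒ +0.623670;  D = -0.591471-0.197805i
d^3_{-2,-2}: k∈[0..1] ⇒ +0.657912 -0.492675 = +0.165236;  D = +0.127104-0.105583i
d^3_{-1,-2}: k∈[0..1] ⇒ -0.805155 +0.241175 = -0.563980;  D = -0.077740-0.558596i
d^3_{0,-2}: k∈[0..1] ⇒ +0.539699 -0.080830 = +0.458869;  D = -0.419620-0.185686i
d^3_{1,-2}: k∈[0..1] ⇒ -0.241175 +0.018060 = -0.223115;  D = -0.184233+0.125851i
d^3_{2,-2}: k∈[0..1] ⇒ +0.073788 -0.002210 = +0.071578;  D = +0.003178+0.071507i
d^3_{3,-2}: single k=0 term ⇒ -0.013989;  D = +0.012206+0.006835i
Y_3^{m'}(θ=2.3452,φ=2.7614) and Σ D·Y over m':
  (-0.5915-0.1978i)·(-0.0636-0.1385i)  (+0.1271-0.1056i)·(-0.2646-0.2517i)  (-0.0777-0.5586i)·(-0.3100-0.1239i)  (-0.4196-0.1857i)·(+0.1448+0.0000i)  (-0.1842+0.1259i)·(+0.3100-0.1239i)  (+0.0032+0.0715i)·(-0.2646+0.2517i)  (+0.0122+0.0068i)·(+0.0636-0.1385i)
Y_3^-2(R⁻¹ n̂) = -0.214520+0.288808i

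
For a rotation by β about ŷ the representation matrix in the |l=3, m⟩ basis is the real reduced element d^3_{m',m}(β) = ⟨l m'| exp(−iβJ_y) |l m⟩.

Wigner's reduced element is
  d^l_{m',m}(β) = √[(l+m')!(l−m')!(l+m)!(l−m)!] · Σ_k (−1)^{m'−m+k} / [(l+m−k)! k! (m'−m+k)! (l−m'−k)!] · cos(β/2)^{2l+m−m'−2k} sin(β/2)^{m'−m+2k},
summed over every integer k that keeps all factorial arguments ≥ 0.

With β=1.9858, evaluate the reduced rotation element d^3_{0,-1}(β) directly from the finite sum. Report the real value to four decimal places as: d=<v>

d=0.0742

d^3_{0,-1}(β=1.9858) via Wigner's sum:
With c≡cos(β/2)=0.546263 and s≡sin(β/2)=0.837614, N=[6·6·2·24]^{1/2}=41.569219
Admissible k: 0..2 (factorial args all ≥0)
  k=0: (−1)^1·41.5692/(12)·0.5463^5·0.8376^1 = -0.141138
  k=1: (−1)^2·41.5692/(4)·0.5463^3·0.8376^3 = +0.995517
  k=2: (−1)^3·41.5692/(12)·0.5463^1·0.8376^5 = -0.780209
d^3_{0,-1}(1.9858) = -0.141138 +0.995517 -0.780209 = +0.074170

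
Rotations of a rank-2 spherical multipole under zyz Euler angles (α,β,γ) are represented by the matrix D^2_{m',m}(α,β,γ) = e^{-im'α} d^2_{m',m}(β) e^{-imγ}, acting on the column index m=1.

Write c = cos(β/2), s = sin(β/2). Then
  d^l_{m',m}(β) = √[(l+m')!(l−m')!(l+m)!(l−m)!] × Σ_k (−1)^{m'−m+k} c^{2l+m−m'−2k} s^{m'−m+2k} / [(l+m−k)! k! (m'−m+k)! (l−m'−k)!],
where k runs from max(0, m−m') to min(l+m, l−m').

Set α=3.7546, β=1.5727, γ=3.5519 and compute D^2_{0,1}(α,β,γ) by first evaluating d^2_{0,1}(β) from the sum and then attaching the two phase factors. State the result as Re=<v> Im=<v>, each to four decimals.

Re=0.0021 Im=-0.0009

D^2_{0,1}(3.7546,1.5727,3.5519) = e^{-i·0·3.7546}·d^2_{0,1}(1.5727)·e^{-i·1·3.5519}. Compute d first:
With c≡cos(β/2)=0.706433 and s≡sin(β/2)=0.707780, N=[2·2·6·1]^{1/2}=4.898979
Admissible k: 1..2 (factorial args all ≥0)
  k=1: (−1)^0·4.8990/(2)·0.7064^3·0.7078^1 = +0.611206
  k=2: (−1)^1·4.8990/(2)·0.7064^1·0.7078^3 = -0.613537
d^2_{0,1}(1.5727) = +0.611206 -0.613537 = -0.002332
Phases: e^{-i·(0)·3.7546}=+1.000000+0.000000i, e^{-i·(1)·3.5519}=-0.916998+0.398891i ⇒ D=+0.002138-0.000930i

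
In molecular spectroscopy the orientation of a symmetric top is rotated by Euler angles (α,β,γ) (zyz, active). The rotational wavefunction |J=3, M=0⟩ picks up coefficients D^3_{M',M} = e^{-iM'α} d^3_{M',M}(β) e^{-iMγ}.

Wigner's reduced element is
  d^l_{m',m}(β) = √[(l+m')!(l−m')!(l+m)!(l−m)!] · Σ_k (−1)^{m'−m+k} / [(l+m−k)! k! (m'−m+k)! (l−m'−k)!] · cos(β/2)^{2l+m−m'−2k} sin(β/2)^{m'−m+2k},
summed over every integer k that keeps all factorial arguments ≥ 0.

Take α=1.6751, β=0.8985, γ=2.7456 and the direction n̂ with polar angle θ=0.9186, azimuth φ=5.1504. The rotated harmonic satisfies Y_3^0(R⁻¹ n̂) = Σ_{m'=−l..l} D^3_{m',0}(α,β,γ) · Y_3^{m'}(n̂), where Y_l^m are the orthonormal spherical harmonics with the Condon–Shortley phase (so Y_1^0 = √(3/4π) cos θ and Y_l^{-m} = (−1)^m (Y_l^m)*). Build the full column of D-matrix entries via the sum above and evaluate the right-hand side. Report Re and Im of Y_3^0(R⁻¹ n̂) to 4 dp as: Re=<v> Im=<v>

Need the full column D^3_{m',0} for m'=−3..3 at α=1.6751, β=0.8985, γ=2.7456.
cos(β/2)=0.900773, sin(β/2)=0.434290
d^3_{-3,0}: single k=3 term ⇒ +0.267732;  D = +0.082416-0.254732i
d^3_{-2,0}: k∈[2..3] ⇒ +0.680114 -0.158092 = +0.522022;  D = -0.510705-0.108110i
d^3_{-1,0}: k∈[1..3] ⇒ +0.892170 -0.622154 +0.048206 = +0.318222;  D = -0.033132+0.316493i
d^3_{0,0}: k∈[0..3] ⇒ +0.534186 -1.117542 +0.259772 -0.006709 = -0.330293;  D = -0.330293+0.000000i
d^3_{1,0}: k∈[0..2] ⇒ -0.892170 +0.622154 -0.048206 = -0.318222;  D = +0.033132+0.316493i
d^3_{2,0}: k∈[0..1] ⇒ +0.680114 -0.158092 = +0.522022;  D = -0.510705+0.108110i
d^3_{3,0}: single k=0 term ⇒ -0.267732;  D = -0.082416-0.254732i
Y_3^{m'}(θ=0.9186,φ=5.1504) and Σ D·Y over m':
  (+0.0824-0.2547i)·(-0.2026-0.0532i)  (-0.5107-0.1081i)·(-0.2508+0.3010i)  (-0.0331+0.3165i)·(+0.0917+0.1958i)  (-0.3303+0.0000i)·(-0.2623+0.0000i)  (+0.0331+0.3165i)·(-0.0917+0.1958i)  (-0.5107+0.1081i)·(-0.2508-0.3010i)  (-0.0824-0.2547i)·(+0.2026-0.0532i)
Y_3^0(R⁻¹ n̂) = +0.217401+0.000000i

Re=0.2174 Im=0.0000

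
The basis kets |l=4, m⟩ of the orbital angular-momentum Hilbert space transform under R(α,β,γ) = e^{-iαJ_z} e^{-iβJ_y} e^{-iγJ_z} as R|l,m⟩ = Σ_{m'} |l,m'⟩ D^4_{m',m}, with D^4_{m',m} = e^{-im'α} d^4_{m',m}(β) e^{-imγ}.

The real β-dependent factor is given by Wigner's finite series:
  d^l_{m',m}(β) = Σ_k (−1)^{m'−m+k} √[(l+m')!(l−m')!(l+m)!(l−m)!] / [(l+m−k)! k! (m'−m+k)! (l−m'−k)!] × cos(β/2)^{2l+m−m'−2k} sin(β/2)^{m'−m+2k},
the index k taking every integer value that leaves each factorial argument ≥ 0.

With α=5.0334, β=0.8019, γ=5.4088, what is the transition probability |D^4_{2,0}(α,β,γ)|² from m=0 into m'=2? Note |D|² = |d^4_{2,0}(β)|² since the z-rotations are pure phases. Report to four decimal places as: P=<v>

Split into d^4_{2,0}(β=0.8019) × two z-phases.
Half-angle: c=0.920691, s=0.390293. N=√(720·2·24·24)=910.735966
The bounds max(0,m−m')=0 and min(l+m,l−m')=2 give 3 terms
  k=0: (−1)^2·910.7360/(96)·0.9207^6·0.3903^2 = +0.880208
  k=1: (−1)^3·910.7360/(36)·0.9207^4·0.3903^4 = -0.421802
  k=2: (−1)^4·910.7360/(96)·0.9207^2·0.3903^6 = +0.028425
d^4_{2,0}(0.8019) = +0.880208 -0.421802 +0.028425 = +0.486831
|D^4_{2,0}|² = |d^4_{2,0}(β)|² = (+0.486831)² = 0.237004 (the z-rotation phases have unit modulus)

P=0.2370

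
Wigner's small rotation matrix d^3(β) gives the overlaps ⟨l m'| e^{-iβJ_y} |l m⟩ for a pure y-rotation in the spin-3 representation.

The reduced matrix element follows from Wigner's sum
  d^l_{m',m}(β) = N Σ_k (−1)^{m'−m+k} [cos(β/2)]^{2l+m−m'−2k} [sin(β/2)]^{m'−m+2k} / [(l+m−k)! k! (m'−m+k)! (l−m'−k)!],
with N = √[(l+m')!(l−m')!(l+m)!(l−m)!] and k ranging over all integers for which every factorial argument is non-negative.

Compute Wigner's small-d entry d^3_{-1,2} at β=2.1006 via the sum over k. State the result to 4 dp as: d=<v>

d^3_{-1,2}(β=2.1006) via Wigner's sum:
Half-angle: c=0.497311, s=0.867572. N=√(2·24·120·1)=75.894664
The bounds max(0,m−m')=3 and min(l+m,l−m')=4 give 2 terms
  k=3: (−1)^0·75.8947/(12)·0.4973^3·0.8676^3 = +0.507962
  k=4: (−1)^1·75.8947/(24)·0.4973^1·0.8676^5 = -0.772959
d^3_{-1,2}(2.1006) = +0.507962 -0.772959 = -0.264998

d=-0.2650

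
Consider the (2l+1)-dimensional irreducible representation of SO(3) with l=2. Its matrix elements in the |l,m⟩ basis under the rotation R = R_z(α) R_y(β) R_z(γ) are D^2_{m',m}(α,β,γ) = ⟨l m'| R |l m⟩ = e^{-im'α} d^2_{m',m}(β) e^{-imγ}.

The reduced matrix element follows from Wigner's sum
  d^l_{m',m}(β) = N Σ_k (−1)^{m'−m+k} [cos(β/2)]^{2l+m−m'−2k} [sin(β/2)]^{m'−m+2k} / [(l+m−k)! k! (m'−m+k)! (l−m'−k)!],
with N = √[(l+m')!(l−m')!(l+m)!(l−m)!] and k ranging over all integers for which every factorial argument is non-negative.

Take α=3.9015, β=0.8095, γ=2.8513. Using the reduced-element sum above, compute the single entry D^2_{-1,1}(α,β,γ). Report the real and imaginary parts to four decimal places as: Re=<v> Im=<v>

Re=0.1836 Im=0.3201

Split into d^2_{-1,1}(β=0.8095) × two z-phases.
Half-angle: c=0.919201, s=0.393789. N=√(1·6·6·1)=6.000000
k∈{2,3} keeps every argument non-negative
  k=2: (−1)^0·6.0000/(2)·0.9192^2·0.3938^2 = +0.393069
  k=3: (−1)^1·6.0000/(6)·0.9192^0·0.3938^4 = -0.024047
d^2_{-1,1}(0.8095) = +0.393069 -0.024047 = +0.369023
D = (-0.724900-0.688854i)·(+0.369023)·(-0.958160-0.286233i) = +0.183551+0.320136i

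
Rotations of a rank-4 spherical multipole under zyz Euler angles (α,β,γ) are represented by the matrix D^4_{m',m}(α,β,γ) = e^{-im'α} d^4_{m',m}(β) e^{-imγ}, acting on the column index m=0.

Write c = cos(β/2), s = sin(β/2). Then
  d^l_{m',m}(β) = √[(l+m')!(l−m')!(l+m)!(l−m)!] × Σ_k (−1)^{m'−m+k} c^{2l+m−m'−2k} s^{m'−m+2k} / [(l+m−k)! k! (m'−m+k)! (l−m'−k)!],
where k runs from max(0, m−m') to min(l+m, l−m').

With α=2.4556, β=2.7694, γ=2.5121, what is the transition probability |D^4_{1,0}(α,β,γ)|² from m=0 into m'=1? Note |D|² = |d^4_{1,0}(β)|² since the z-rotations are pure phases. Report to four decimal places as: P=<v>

First d^4_{1,0}(β=2.7694), then the phase factors e^{-i(1)α} and e^{-i(0)γ}:
Half-angle: c=0.185024, s=0.982734. N=√(120·6·24·24)=643.987578
k: max(0,(0)−(1))=0 … min(4+(0),4−(1))=3
  k=0: (−1)^1·643.9876/(144)·0.1850^7·0.9827^1 = -0.000033
  k=1: (−1)^2·643.9876/(24)·0.1850^5·0.9827^3 = +0.005522
  k=2: (−1)^3·643.9876/(24)·0.1850^3·0.9827^5 = -0.155787
  k=3: (−1)^4·643.9876/(144)·0.1850^1·0.9827^7 = +0.732479
d^4_{1,0}(2.7694) = -0.000033 +0.005522 -0.155787 +0.732479 = +0.582182
|D^4_{1,0}|² = |d^4_{1,0}(β)|² = (+0.582182)² = 0.338935 (the z-rotation phases have unit modulus)

P=0.3389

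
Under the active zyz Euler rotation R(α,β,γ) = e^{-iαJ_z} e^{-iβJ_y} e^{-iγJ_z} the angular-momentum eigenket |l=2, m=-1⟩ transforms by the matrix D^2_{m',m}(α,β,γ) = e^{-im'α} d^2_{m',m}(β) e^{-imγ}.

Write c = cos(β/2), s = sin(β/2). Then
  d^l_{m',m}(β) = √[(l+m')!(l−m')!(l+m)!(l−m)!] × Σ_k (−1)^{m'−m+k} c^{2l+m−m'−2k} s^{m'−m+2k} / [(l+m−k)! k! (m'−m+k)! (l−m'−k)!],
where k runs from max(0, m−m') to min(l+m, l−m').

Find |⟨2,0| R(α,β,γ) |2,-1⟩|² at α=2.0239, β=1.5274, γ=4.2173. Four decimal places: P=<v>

D^2_{0,-1}(2.0239,1.5274,4.2173) = e^{-i·0·2.0239}·d^2_{0,-1}(1.5274)·e^{-i·-1·4.2173}. Compute d first:
c=cos(1.5274/2)=0.722282, s=sin(1.5274/2)=0.691599; N=√[2·2·1·6]=4.898979
k∈{0,1} keeps every argument non-negative
  k=0: (−1)^1·4.8990/(2)·0.7223^3·0.6916^1 = -0.638337
  k=1: (−1)^2·4.8990/(2)·0.7223^1·0.6916^3 = +0.585255
d^2_{0,-1}(1.5274) = -0.638337 +0.585255 = -0.053083
|D^2_{0,-1}|² = |d^2_{0,-1}(β)|² = (-0.053083)² = 0.002818 (the z-rotation phases have unit modulus)

P=0.0028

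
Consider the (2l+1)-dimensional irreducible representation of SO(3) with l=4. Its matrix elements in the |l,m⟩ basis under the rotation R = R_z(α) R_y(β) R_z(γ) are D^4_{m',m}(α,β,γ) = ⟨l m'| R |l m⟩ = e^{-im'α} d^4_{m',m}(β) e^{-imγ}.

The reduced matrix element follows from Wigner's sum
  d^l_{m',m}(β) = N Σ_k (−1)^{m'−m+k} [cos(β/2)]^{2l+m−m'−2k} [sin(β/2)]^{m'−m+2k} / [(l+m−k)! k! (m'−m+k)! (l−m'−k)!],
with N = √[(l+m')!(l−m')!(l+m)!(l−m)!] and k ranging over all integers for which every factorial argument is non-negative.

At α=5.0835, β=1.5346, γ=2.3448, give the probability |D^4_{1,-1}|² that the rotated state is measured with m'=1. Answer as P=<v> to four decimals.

P=0.1475

D^4_{1,-1}(5.0835,1.5346,2.3448) = e^{-i·1·5.0835}·d^4_{1,-1}(1.5346)·e^{-i·-1·2.3448}. Compute d first:
Half-angle: c=0.719788, s=0.694194. N=√(120·6·6·120)=720.000000
k: max(0,(-1)−(1))=0 … min(4+(-1),4−(1))=3
  k=0: (−1)^2·720.0000/(72)·0.7198^6·0.6942^2 = +0.670175
  k=1: (−1)^3·720.0000/(24)·0.7198^4·0.6942^4 = -1.870092
  k=2: (−1)^4·720.0000/(48)·0.7198^2·0.6942^6 = +0.869734
  k=3: (−1)^5·720.0000/(720)·0.7198^0·0.6942^8 = -0.053932
d^4_{1,-1}(1.5346) = +0.670175 -1.870092 +0.869734 -0.053932 = -0.384115
|D^4_{1,-1}|² = |d^4_{1,-1}(β)|² = (-0.384115)² = 0.147545 (the z-rotation phases have unit modulus)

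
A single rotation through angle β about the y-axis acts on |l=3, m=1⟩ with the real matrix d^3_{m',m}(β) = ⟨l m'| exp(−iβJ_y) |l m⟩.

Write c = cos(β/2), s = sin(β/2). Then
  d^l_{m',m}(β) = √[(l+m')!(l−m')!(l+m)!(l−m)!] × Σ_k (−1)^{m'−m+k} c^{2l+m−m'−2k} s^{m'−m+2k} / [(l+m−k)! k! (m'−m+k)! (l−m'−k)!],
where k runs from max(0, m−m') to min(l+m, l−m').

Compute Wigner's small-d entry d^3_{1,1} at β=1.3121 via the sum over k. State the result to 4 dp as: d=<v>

d=-0.4045

d^3_{1,1}(β=1.3121) via Wigner's sum:
c=cos(1.3121/2)=0.792408, s=sin(1.3121/2)=0.609992; N=√[24·2·24·2]=48.000000
Admissible k: 0..2 (factorial args all ≥0)
  k=0: (−1)^0·48.0000/(48)·0.7924^6·0.6100^0 = +0.247567
  k=1: (−1)^1·48.0000/(6)·0.7924^4·0.6100^2 = -1.173634
  k=2: (−1)^2·48.0000/(8)·0.7924^2·0.6100^4 = +0.521608
d^3_{1,1}(1.3121) = +0.247567 -1.173634 +0.521608 = -0.404459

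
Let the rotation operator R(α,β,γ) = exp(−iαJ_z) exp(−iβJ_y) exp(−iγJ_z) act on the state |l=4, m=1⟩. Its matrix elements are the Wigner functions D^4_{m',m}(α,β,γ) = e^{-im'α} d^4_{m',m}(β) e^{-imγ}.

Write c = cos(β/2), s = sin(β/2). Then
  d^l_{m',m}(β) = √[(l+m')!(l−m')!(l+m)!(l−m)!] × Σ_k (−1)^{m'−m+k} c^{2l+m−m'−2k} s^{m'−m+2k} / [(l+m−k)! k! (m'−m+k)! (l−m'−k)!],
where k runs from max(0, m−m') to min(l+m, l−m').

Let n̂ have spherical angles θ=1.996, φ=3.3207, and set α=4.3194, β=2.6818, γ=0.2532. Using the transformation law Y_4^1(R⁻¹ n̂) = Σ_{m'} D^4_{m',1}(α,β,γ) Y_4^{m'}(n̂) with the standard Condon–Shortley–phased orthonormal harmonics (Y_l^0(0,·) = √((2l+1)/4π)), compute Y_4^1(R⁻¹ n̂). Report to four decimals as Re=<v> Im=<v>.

Re=-0.0709 Im=-0.1084

Need the full column D^4_{m',1} for m'=−4..4 at α=4.3194, β=2.6818, γ=0.2532.
cos(β/2)=0.227877, sin(β/2)=0.973690
d^4_{-4,1}: single k=5 term ⇒ +0.077499;  D = -0.019501-0.075006i
d^4_{-3,1}: k∈[4..5] ⇒ +0.032063 -0.351232 = -0.319169;  D = -0.316107-0.044105i
d^4_{-2,1}: k∈[3..5] ⇒ +0.008022 -0.219689 +0.802197 = +0.590529;  D = -0.299357+0.509029i
d^4_{-1,1}: k∈[2..5] ⇒ +0.001328 -0.072711 +0.663766 -0.807915 = -0.215533;  D = +0.129783+0.172078i
d^4_{0,1}: k∈[1..4] ⇒ +0.000139 -0.015220 +0.277887 -0.845590 = -0.582784;  D = -0.564202+0.145989i
d^4_{1,1}: k∈[0..3] ⇒ +0.000007 -0.001991 +0.072711 -0.442511 = -0.371783;  D = +0.051802-0.368157i
d^4_{2,1}: k∈[0..2] ⇒ -0.000132 +0.012033 -0.146460 = -0.134559;  D = +0.115909+0.068346i
d^4_{3,1}: k∈[0..1] ⇒ +0.001054 -0.032063 = -0.031009;  D = -0.024779+0.018643i
d^4_{4,1}: single k=0 term ⇒ -0.004245;  D = -0.001059-0.004111i
Y_4^{m'}(θ=1.996,φ=3.3207) and Σ D·Y over m':
  (-0.0195-0.0750i)·(+0.2298-0.2001i)  (-0.3161-0.0441i)·(+0.3353-0.1998i)  (-0.2994+0.5090i)·(+0.0497-0.0186i)  (+0.1298+0.1721i)·(-0.3164+0.0573i)  (-0.5642+0.1460i)·(-0.1155+0.0000i)  (+0.0518-0.3682i)·(+0.3164+0.0573i)  (+0.1159+0.0683i)·(+0.0497+0.0186i)  (-0.0248+0.0186i)·(-0.3353-0.1998i)  (-0.0011-0.0041i)·(+0.2298+0.2001i)
Y_4^1(R⁻¹ n̂) = -0.070904-0.108414i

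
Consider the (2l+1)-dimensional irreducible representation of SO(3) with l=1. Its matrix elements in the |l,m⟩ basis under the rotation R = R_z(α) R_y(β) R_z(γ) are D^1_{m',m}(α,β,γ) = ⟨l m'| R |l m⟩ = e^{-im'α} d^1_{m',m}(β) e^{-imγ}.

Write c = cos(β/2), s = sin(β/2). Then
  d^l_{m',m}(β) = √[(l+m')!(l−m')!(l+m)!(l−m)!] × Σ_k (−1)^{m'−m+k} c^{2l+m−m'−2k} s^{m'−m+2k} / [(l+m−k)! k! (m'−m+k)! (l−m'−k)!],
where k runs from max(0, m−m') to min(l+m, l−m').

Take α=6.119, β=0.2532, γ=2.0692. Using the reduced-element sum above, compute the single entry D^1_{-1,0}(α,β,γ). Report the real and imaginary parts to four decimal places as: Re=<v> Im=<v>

Re=0.1748 Im=-0.0290

Split into d^1_{-1,0}(β=0.2532) × two z-phases.
Half-angle: c=0.991997, s=0.126262. N=√(1·2·1·1)=1.414214
k: max(0,(0)−(-1))=1 … min(1+(0),1−(-1))=1
  k=1: (−1)^0·1.4142/(1)·0.9920^1·0.1263^1 = +0.177133
d^1_{-1,0}(0.2532) = +0.177133
Phases: e^{-i·(-1)·6.119}=+0.986552-0.163449i, e^{-i·(0)·2.0692}=+1.000000+0.000000i ⇒ D=+0.174750-0.028952i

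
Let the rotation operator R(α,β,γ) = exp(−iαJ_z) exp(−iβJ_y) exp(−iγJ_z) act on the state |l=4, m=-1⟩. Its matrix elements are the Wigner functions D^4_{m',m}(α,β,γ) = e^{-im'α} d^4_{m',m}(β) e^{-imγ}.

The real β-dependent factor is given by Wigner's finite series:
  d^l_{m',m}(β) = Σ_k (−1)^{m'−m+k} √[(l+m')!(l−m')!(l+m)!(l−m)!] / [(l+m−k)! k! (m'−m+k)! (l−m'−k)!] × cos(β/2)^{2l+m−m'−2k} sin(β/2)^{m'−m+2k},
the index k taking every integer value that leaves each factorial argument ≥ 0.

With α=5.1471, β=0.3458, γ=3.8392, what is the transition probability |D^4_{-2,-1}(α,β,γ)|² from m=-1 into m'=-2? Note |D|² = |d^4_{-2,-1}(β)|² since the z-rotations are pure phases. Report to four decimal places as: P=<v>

P=0.3124

First d^4_{-2,-1}(β=0.3458), then the phase factors e^{-i(-2)α} and e^{-i(-1)γ}:
With c≡cos(β/2)=0.985090 and s≡sin(β/2)=0.172040, N=[2·720·6·120]^{1/2}=1018.233765
Admissible k: 1..3 (factorial args all ≥0)
  k=1: (−1)^0·1018.2338/(240)·0.9851^7·0.1720^1 = +0.657047
  k=2: (−1)^1·1018.2338/(48)·0.9851^5·0.1720^3 = -0.100201
  k=3: (−1)^2·1018.2338/(72)·0.9851^3·0.1720^5 = +0.002037
d^4_{-2,-1}(0.3458) = +0.657047 -0.100201 +0.002037 = +0.558884
|D^4_{-2,-1}|² = |d^4_{-2,-1}(β)|² = (+0.558884)² = 0.312351 (the z-rotation phases have unit modulus)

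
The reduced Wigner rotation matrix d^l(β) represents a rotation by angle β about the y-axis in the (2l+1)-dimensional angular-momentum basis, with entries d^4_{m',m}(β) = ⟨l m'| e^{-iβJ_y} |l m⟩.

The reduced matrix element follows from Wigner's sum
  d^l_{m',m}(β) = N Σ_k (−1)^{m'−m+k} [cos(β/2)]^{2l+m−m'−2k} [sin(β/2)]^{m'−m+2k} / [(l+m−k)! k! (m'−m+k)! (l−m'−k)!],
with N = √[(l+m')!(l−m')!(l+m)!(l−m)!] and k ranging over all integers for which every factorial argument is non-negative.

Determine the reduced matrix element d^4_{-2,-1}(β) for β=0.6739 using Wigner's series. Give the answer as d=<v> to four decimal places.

d^4_{-2,-1}(β=0.6739) via Wigner's sum:
With c≡cos(β/2)=0.943767 and s≡sin(β/2)=0.330610, N=[2·720·6·120]^{1/2}=1018.233765
The bounds max(0,m−m')=1 and min(l+m,l−m')=3 give 3 terms
  k=1: (−1)^0·1018.2338/(240)·0.9438^7·0.3306^1 = +0.935421
  k=2: (−1)^1·1018.2338/(48)·0.9438^5·0.3306^3 = -0.573957
  k=3: (−1)^2·1018.2338/(72)·0.9438^3·0.3306^5 = +0.046956
d^4_{-2,-1}(0.6739) = +0.935421 -0.573957 +0.046956 = +0.408420

d=0.4084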